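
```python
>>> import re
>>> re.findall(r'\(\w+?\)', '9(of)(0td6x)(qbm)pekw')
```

['(of)', '(0td6x)', '(qbm)']

Walking the string: at [1:5] → '(of)'; at [5:12] → '(0td6x)'; at [12:17] → '(qbm)'.
With no groups in the pattern, `findall` gives back each whole match — 3 here.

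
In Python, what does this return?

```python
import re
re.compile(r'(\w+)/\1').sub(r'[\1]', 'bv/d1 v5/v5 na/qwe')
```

'bv/d1 [v5] na/qwe'

A backreference is literal: `\1` must see the identical characters the first group matched.
Matches: at [6:11] → 'v5/v5'.
`\1` in the replacement pulls in group 1's text for each match.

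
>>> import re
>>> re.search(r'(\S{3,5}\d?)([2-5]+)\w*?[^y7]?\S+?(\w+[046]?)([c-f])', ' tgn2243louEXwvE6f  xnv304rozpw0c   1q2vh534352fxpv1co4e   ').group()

The pattern matches 3 to 5 of a non-whitespace character, then optionally a digit (captured); then one or more of a character in [2-5] (captured); then zero or more of a word character (lazy), then optionally any character except [y7], then one or more of a non-whitespace character (lazy); then one or more of a word character, then optionally one of [046] (captured); then a character in [c-f] (captured).
Unlike `match`, `search` isn't anchored — it looks for the pattern anywhere in the string.
The match spans [1:18] → 'tgn2243louEXwvE6f'.
Captured: group 1 = 'tgn224', group 2 = '3', group 3 = 'uEXwvE6', group 4 = 'f'.

'tgn2243louEXwvE6f'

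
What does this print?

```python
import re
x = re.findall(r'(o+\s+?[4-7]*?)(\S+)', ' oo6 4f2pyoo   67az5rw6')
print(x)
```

The pattern matches one or more of a literal 'o', then one or more of whitespace (lazy), then zero or more of a character in [4-7] (lazy) (captured); then one or more of a non-whitespace character (captured).
Scanning left to right: at [10:23] match 'oo   67az5rw6', groups = ('oo   ', '67az5rw6').
2 groups means the one result is a tuple of 2 captured strings — 1 here.

[('oo   ', '67az5rw6')]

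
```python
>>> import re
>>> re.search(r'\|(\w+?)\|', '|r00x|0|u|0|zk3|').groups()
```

The match spans [0:6] → '|r00x|'.
Captured: group 1 = 'r00x'.

('r00x',)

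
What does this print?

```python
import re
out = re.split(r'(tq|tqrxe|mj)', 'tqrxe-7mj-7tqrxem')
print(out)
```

['', 'tq', 'rxe-7', 'mj', '-7', 'tq', 'rxem']

Alternation tries branches left to right and keeps the first one that lets the overall match succeed at that position.
Matches to split on: at [0:2] → 'tq'; at [7:9] → 'mj'; at [11:13] → 'tq'.
With a capturing group present, the delimiter's captured portion is kept in the result list.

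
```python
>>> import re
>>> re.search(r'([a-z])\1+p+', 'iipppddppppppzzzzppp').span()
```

The backreference `\1` re-matches whatever the first group consumed, character for character.
The match spans [0:5] → 'iippp'.

(0, 5)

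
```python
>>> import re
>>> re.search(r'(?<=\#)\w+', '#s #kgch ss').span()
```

(1, 2)

The positive lookaround only admits positions where the adjacent text matches; those characters stay outside the span.
`re.search` tries every starting position until one works.
The match spans [1:2] → 's'.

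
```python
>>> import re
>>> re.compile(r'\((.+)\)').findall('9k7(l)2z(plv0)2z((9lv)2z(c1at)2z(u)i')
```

['l)2z(plv0)2z((9lv)2z(c1at)2z(u']

With a single group, `findall` returns only what that group captured — 1 item.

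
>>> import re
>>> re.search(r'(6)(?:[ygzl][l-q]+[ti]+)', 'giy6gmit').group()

'6gmit'

This matches a literal '6' (captured); then one of [ygzl], then one or more of a character in [l-q], then one or more of one of [ti] (non-capturing group).
Unlike `match`, `search` isn't anchored — it looks for the pattern anywhere in the string.
The match spans [3:8] → '6gmit'.
Captured: group 1 = '6'.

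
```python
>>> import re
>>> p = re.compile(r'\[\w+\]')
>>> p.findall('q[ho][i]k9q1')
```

Matches: at [1:5] → '[ho]'; at [5:8] → '[i]'.
`findall` yields the raw match text (2 of them) because the pattern has no groups.

['[ho]', '[i]']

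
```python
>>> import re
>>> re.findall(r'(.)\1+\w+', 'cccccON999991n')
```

['c']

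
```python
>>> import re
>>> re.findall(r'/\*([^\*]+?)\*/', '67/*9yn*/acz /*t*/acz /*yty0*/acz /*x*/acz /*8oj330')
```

Walking the string: at [2:9] match '/*9yn*/', group 1 = '9yn'; at [13:18] match '/*t*/', group 1 = 't'; at [22:30] match '/*yty0*/', group 1 = 'yty0'; at [34:39] match '/*x*/', group 1 = 'x'.
With a single group, `findall` returns only what that group captured — 4 items.

['9yn', 't', 'yty0', 'x']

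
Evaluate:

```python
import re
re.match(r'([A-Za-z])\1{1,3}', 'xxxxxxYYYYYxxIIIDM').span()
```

(0, 4)

After group 1 captures some text, `\1` only succeeds where that same text appears again.
`re.match` only tries the pattern at the start of the string.
The match spans [0:4] → 'xxxx'.
Captured: group 1 = 'x'.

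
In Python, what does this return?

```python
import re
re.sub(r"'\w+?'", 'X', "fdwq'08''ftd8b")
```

"fdwqX'ftd8b"

Each match is replaced by 'X'.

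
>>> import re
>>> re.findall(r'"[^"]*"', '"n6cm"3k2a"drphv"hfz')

['"n6cm"', '"drphv"']

Matches: at [0:6] → '"n6cm"'; at [10:17] → '"drphv"'.
Since nothing is captured, `findall` lists the 2 matched substrings directly.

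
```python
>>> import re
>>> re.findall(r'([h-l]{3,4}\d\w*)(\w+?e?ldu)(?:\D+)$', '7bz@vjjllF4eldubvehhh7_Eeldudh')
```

The pattern matches 3 to 4 of a character in [h-l], then a digit, then zero or more of a word character (captured); then one or more of a word character (lazy), then optionally a literal 'e', then the literal 'ldu' (captured); then one or more of a non-digit (non-capturing group); then anchored at the end.
Matches: at [18:30] match 'hhh7_Eeldudh', groups = ('hhh7_E', 'eldu').
`findall` packs the 2 group values into a tuple for every match.

[('hhh7_E', 'eldu')]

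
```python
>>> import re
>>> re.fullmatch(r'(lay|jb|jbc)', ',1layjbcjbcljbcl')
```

`fullmatch` succeeds only if the pattern covers the string from start to end.
Here the string isn't matched end-to-end, so the call returns None.

None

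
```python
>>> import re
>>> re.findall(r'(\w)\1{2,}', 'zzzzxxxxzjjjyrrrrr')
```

['z', 'x', 'j', 'r']

`\1` is not a pattern — it's the concrete string captured by group 1, re-applied verbatim.
Scanning left to right: at [0:4] match 'zzzz', group 1 = 'z'; at [4:8] match 'xxxx', group 1 = 'x'; at [9:12] match 'jjj', group 1 = 'j'; at [13:18] match 'rrrrr', group 1 = 'r'.
`findall` collects group 1 from each match (4 total).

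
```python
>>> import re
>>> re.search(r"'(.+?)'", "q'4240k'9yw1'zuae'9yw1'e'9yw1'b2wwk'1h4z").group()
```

"'4240k'"

`re.search` tries every starting position until one works.
The match spans [1:8] → "'4240k'".
Captured: group 1 = '4240k'.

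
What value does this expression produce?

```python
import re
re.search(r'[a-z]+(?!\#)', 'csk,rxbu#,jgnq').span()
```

`(?!…)`/`(?<!…)` only lets a position through if the neighbouring text does NOT match; no characters are consumed.
`search` walks the string left to right and returns the first match it finds.
The match spans [0:3] → 'csk'.

(0, 3)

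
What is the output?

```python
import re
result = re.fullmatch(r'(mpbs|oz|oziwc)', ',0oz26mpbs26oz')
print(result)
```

`re.fullmatch` requires the pattern to consume the entire string.
Here the string isn't matched end-to-end, so the call returns None.

None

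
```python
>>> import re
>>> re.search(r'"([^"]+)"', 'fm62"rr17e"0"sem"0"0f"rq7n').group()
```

'"rr17e"'

`re.search` tries every starting position until one works.
The match spans [4:11] → '"rr17e"'.
Captured: group 1 = 'rr17e'.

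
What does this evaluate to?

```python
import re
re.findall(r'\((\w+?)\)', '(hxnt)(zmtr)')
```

['hxnt', 'zmtr']

One capturing group, so `findall` returns just the captured substring from each match — 2 in all.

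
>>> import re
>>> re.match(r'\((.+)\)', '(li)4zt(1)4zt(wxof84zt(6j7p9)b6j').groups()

('li)4zt(1)4zt(wxof84zt(6j7p9',)

The match spans [0:29] → '(li)4zt(1)4zt(wxof84zt(6j7p9)'.
Captured: group 1 = 'li)4zt(1)4zt(wxof84zt(6j7p9'.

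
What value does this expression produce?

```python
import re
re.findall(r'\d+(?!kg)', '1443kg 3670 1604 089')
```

['144', '3670', '1604', '089']

Because the assertion is negative and zero-width, positions next to the forbidden text are skipped.
`findall` yields the raw match text (4 of them) because the pattern has no groups.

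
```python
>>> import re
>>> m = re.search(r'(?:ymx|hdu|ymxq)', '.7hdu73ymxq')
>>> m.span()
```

(2, 5)

The match spans [2:5] → 'hdu'.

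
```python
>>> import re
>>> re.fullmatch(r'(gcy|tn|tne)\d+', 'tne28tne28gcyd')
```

None

`re.fullmatch` requires the pattern to consume the entire string.
Here there's no way to consume every character, so the call returns None.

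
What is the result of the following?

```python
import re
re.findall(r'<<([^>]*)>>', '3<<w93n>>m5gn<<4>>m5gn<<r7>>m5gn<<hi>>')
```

Scanning left to right: at [1:9] match '<<w93n>>', group 1 = 'w93n'; at [13:18] match '<<4>>', group 1 = '4'; at [22:28] match '<<r7>>', group 1 = 'r7'; at [32:38] match '<<hi>>', group 1 = 'hi'.
One capturing group, so `findall` returns just the captured substring from each match — 4 in all.

['w93n', '4', 'r7', 'hi']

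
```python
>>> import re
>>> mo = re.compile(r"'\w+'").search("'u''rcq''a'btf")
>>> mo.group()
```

"'u'"

`re.search` scans for the first position where the pattern succeeds.
The match spans [0:3] → "'u'".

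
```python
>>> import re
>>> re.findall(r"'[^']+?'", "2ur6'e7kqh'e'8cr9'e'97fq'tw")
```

["'e7kqh'", "'8cr9'", "'97fq'"]

Matches: at [4:11] → "'e7kqh'"; at [12:18] → "'8cr9'"; at [19:25] → "'97fq'".
With no groups in the pattern, `findall` gives back each whole match — 3 here.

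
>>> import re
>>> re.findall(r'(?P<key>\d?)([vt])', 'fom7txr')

[('7', 't')]

The pattern matches optionally a digit (captured as 'key'); then one of [vt] (captured).
Walking the string: at [3:5] match '7t', groups = ('7', 't').
2 groups means the one result is a tuple of 2 captured strings — 1 here.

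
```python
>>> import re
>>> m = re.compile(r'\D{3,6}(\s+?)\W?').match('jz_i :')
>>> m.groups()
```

The match spans [0:6] → 'jz_i :'.
Captured: group 1 = ' '.

(' ',)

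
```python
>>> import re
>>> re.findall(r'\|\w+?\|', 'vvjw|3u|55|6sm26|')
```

['|3u|', '|6sm26|']

Scanning left to right: at [4:8] → '|3u|'; at [10:17] → '|6sm26|'.
With no groups in the pattern, `findall` gives back each whole match — 2 here.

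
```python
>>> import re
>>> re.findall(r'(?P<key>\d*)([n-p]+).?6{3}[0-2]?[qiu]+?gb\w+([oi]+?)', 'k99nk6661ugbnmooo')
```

[('99', 'n', 'o')]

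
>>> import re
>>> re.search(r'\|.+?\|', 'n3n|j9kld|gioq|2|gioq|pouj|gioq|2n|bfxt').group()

'|j9kld|'

Because the quantifier is non-greedy, it stops expanding at the earliest point where the rest of the pattern can succeed.
The match spans [3:10] → '|j9kld|'.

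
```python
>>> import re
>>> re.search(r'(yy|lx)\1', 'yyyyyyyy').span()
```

The backreference `\1` re-matches whatever the first group consumed, character for character.
Unlike `match`, `search` isn't anchored — it looks for the pattern anywhere in the string.
The match spans [0:4] → 'yyyy'.
Captured: group 1 = 'yy'.

(0, 4)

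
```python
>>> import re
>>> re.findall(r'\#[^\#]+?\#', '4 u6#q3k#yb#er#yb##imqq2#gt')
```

Walking the string: at [4:9] → '#q3k#'; at [11:15] → '#er#'; at [18:25] → '#imqq2#'.
No capturing groups, so `findall` returns the 3 full match strings.

['#q3k#', '#er#', '#imqq2#']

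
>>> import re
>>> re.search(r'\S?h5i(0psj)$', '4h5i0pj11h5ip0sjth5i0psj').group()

'th5i0psj'

Pattern: optionally a non-whitespace character, then the literal 'h5i'; then the literal '0p', then the literal 'sj' (captured); then anchored at the end.
The match spans [16:24] → 'th5i0psj'.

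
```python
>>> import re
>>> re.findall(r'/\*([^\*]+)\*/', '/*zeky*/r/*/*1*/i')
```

`findall` collects group 1 from each match (2 total).

['zeky', '1']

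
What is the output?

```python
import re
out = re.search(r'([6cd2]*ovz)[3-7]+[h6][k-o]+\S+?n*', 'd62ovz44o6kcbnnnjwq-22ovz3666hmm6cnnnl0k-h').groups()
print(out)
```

('22ovz',)

The match spans [20:33] → '22ovz3666hmm6'.
Captured: group 1 = '22ovz'.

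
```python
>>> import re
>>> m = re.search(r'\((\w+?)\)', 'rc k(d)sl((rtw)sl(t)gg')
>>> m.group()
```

The match spans [4:7] → '(d)'.

'(d)'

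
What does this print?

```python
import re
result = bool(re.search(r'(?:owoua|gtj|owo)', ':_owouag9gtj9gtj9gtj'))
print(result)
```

True

Unlike `match`, `search` isn't anchored — it looks for the pattern anywhere in the string.
The match spans [2:7] → 'owoua'.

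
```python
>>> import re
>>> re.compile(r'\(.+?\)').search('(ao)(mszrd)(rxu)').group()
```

Because the quantifier is non-greedy, it stops expanding at the earliest point where the rest of the pattern can succeed.
Unlike `match`, `search` isn't anchored — it looks for the pattern anywhere in the string.
The match spans [0:4] → '(ao)'.

'(ao)'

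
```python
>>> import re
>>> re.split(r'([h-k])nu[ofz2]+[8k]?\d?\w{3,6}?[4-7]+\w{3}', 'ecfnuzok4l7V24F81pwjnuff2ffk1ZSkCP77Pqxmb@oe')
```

['ecfnuzok4l7V24F81pw', 'j', 'mb@oe']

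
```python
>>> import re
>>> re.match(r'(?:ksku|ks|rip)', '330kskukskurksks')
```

None

With `match`, the pattern is implicitly anchored at the beginning.
Here position 0 doesn't satisfy it, so the call returns None.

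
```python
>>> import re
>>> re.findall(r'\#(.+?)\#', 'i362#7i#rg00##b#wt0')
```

['7i', '#b']

Lazy quantifiers expand one character at a time until the remainder of the pattern can match.
With a single group, `findall` returns only what that group captured — 2 items.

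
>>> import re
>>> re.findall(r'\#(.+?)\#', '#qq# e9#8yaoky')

Lazy quantifiers expand one character at a time until the remainder of the pattern can match.
Walking the string: at [0:4] match '#qq#', group 1 = 'qq'.
`findall` collects group 1 from the one match (1 total).

['qq']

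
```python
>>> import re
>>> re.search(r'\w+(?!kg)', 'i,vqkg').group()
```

'i'

A negative assertion filters positions out without eating any characters.
`search` walks the string left to right and returns the first match it finds.
The match spans [0:1] → 'i'.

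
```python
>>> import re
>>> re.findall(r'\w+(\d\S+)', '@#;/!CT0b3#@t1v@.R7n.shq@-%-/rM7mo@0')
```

This matches one or more of a word character; then a digit, then one or more of a non-whitespace character (captured).
Matches: at [5:36] match 'CT0b3#@t1v@.R7n.shq@-%-/rM7mo@0', group 1 = '3#@t1v@.R7n.shq@-%-/rM7mo@0'.
Because there's exactly one group, `findall` drops the full match and keeps group 1 from the one hit.

['3#@t1v@.R7n.shq@-%-/rM7mo@0']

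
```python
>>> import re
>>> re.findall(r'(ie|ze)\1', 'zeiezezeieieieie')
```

After group 1 captures some text, `\1` only succeeds where that same text appears again.
With a single group, `findall` returns only what that group captured — 3 items.

['ze', 'ie', 'ie']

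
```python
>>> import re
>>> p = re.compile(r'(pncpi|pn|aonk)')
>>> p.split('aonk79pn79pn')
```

Matches to split on: at [0:4] → 'aonk'; at [6:8] → 'pn'; at [10:12] → 'pn'.
With a capturing group present, the delimiter's captured portion is kept in the result list.

['', 'aonk', '79', 'pn', '79', 'pn', '']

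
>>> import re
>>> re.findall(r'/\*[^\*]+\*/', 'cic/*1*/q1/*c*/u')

Matches: at [3:8] → '/*1*/'; at [10:15] → '/*c*/'.
No capturing groups, so `findall` returns the 2 full match strings.

['/*1*/', '/*c*/']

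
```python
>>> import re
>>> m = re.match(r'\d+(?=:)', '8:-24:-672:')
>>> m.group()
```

`re.match` won't scan ahead — the pattern has to work from the very first character.
The match spans [0:1] → '8'.

'8'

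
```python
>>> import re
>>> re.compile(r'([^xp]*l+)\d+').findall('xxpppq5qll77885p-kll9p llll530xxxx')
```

Pattern: zero or more of any character except [xp], then one or more of the literal 'l' (captured); then one or more of a digit.
Scanning left to right: at [5:15] match 'q5qll77885', group 1 = 'q5qll'; at [16:21] match '-kll9', group 1 = '-kll'; at [22:30] match ' llll530', group 1 = ' llll'.
With a single group, `findall` returns only what that group captured — 3 items.

['q5qll', '-kll', ' llll']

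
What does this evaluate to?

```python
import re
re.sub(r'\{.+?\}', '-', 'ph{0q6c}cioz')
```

'ph-cioz'

Matches: at [2:8] → '{0q6c}'.
`sub` substitutes '-' at each match site.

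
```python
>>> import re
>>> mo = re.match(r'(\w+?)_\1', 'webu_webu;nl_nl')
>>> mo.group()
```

'webu_webu'

After group 1 captures some text, `\1` only succeeds where that same text appears again.
`match` is anchored at position 0; if the pattern doesn't fit there, it returns None.
The match spans [0:9] → 'webu_webu'.
Captured: group 1 = 'webu'.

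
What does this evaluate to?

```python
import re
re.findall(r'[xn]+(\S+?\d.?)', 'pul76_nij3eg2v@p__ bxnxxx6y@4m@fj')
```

['ij3e', '6y@4m']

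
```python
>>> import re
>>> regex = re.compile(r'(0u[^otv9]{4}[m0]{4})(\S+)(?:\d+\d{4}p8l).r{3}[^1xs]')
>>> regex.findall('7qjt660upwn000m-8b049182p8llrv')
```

The pattern matches the literal '0u', then exactly 4 of any character except [otv9], then exactly 4 of one of [m0] (captured); then one or more of a non-whitespace character (captured); then one or more of a digit, then exactly 4 of a digit, then the literal 'p8l' (non-capturing group); then any character, then exactly 3 of a literal 'r', then any character except [1xs].
Multiple groups make `findall` return tuples — one 2-tuple for each match.
Nothing in the string satisfies the pattern, so the list is empty.

[]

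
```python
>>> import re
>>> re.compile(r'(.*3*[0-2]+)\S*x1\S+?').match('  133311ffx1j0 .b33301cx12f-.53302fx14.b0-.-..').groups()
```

The pattern matches zero or more of any character, then zero or more of a literal '3', then one or more of a character in [0-2] (captured); then zero or more of a non-whitespace character, then the literal 'x1', then one or more of a non-whitespace character (lazy).
Lazy quantifiers expand one character at a time until the remainder of the pattern can match.
`match` is anchored at position 0; if the pattern doesn't fit there, it returns None.
The match spans [0:38] → '  133311ffx1j0 .b33301cx12f-.53302fx14'.
Captured: group 1 = '  133311ffx1j0 .b33301cx12f-.53302'.

('  133311ffx1j0 .b33301cx12f-.53302',)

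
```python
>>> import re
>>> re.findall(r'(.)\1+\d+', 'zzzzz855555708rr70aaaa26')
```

['z', 'r', 'a']

A backreference is literal: `\1` must see the identical characters the first group matched.
Because there's exactly one group, `findall` drops the full match and keeps group 1 from each hit.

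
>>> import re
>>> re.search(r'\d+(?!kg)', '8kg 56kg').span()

The negative lookaround is zero-width — it rules out positions where the adjacent text would match, without consuming anything.
`re.search` tries every starting position until one works.
The match spans [4:5] → '5'.

(4, 5)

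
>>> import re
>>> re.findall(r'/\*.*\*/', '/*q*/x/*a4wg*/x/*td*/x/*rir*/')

`findall` yields the raw match text (1 of them) because the pattern has no groups.

['/*q*/x/*a4wg*/x/*td*/x/*rir*/']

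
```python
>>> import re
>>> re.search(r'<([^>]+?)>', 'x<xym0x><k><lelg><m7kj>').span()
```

(1, 8)

Unlike `match`, `search` isn't anchored — it looks for the pattern anywhere in the string.
The match spans [1:8] → '<xym0x>'.
Captured: group 1 = 'xym0x'.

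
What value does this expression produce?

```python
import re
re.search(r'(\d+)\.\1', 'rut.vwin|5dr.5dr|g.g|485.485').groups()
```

('485',)

A backreference is literal: `\1` must see the identical characters the first group matched.
`re.search` scans for the first position where the pattern succeeds.
The match spans [21:28] → '485.485'.
Captured: group 1 = '485'.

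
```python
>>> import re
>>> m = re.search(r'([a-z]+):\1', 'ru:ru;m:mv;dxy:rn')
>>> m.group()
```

After group 1 captures some text, `\1` only succeeds where that same text appears again.
The match spans [0:5] → 'ru:ru'.

'ru:ru'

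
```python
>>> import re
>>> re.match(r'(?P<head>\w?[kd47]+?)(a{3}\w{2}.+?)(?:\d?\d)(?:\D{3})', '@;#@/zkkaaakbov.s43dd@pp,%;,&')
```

`re.match` only tries the pattern at the start of the string.
Here the pattern fails at index 0, so the call returns None.

None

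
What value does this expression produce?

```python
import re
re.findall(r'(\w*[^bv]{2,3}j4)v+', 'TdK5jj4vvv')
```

With a single group, `findall` returns only what that group captured — 1 item.

['TdK5jj4']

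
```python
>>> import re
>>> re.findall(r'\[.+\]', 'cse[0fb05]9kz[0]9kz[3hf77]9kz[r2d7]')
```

Matches: at [3:35] → '[0fb05]9kz[0]9kz[3hf77]9kz[r2d7]'.
With no groups in the pattern, `findall` gives back each whole match — 1 here.

['[0fb05]9kz[0]9kz[3hf77]9kz[r2d7]']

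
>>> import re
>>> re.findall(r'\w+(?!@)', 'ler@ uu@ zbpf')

Because the assertion is negative and zero-width, positions next to the forbidden text are skipped.
Scanning left to right: at [0:2] → 'le'; at [5:6] → 'u'; at [9:13] → 'zbpf'.
`findall` yields the raw match text (3 of them) because the pattern has no groups.

['le', 'u', 'zbpf']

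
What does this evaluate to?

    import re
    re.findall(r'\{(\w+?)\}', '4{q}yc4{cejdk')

Because there's exactly one group, `findall` drops the full match and keeps group 1 from the one hit.

['q']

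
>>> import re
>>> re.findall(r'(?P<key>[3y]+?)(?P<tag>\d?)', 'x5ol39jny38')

Pattern: one or more of one of [3y] (lazy) (captured as 'key'); then optionally a digit (captured as 'tag').
Because the quantifier is non-greedy, it stops expanding at the earliest point where the rest of the pattern can succeed.
Walking the string: at [4:6] match '39', groups = ('3', '9'); at [8:10] match 'y3', groups = ('y', '3').
Multiple groups make `findall` return tuples — one 2-tuple for each match.

[('3', '9'), ('y', '3')]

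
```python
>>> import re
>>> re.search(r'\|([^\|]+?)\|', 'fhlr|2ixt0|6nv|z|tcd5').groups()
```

The match spans [4:11] → '|2ixt0|'.
Captured: group 1 = '2ixt0'.

('2ixt0',)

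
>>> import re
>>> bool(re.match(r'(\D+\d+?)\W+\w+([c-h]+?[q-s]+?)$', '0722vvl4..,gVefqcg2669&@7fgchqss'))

False

Pattern: one or more of a non-digit, then one or more of a digit (lazy) (captured); then one or more of a non-word character, then one or more of a word character; then one or more of a character in [c-h] (lazy), then one or more of a character in [q-s] (lazy) (captured); then anchored at the end.
`re.match` only tries the pattern at the start of the string.
Here the pattern fails at index 0, so the call returns None, and `bool(None)` is False.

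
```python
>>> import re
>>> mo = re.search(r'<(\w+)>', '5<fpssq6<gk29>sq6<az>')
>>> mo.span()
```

Unlike `match`, `search` isn't anchored — it looks for the pattern anywhere in the string.
The match spans [8:14] → '<gk29>'.
Captured: group 1 = 'gk29'.

(8, 14)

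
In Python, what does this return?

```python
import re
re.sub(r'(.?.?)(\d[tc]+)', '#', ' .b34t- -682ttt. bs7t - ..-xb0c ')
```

Pattern: optionally any character, then optionally any character (captured); then a digit, then one or more of one of [tc] (captured).
Matches: at [2:6] → 'b34t'; at [9:15] → '682ttt'; at [17:21] → 'bs7t'; at [27:31] → 'xb0c'.
Every occurrence is swapped for '#'.

' .#- -#. # - ..-# '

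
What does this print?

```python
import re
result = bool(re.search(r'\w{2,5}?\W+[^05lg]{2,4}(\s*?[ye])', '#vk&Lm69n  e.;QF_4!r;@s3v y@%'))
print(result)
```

Pattern: 2 to 5 of a word character (lazy), then one or more of a non-word character, then 2 to 4 of any character except [05lg]; then zero or more of whitespace (lazy), then one of [ye] (captured).
`search` walks the string left to right and returns the first match it finds.
Here the pattern never matches, so the call returns None, and `bool(None)` is False.

False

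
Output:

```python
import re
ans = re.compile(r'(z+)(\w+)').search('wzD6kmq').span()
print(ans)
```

(1, 7)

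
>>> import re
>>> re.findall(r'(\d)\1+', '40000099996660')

['0', '9', '6']

After group 1 captures some text, `\1` only succeeds where that same text appears again.
Because there's exactly one group, `findall` drops the full match and keeps group 1 from each hit.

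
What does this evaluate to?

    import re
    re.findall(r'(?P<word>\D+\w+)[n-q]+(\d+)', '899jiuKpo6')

[('jiuKp', '6')]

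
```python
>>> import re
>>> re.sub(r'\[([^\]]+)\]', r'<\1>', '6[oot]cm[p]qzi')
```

'6<oot>cm<p>qzi'

`\1` in the replacement pulls in group 1's text for each match.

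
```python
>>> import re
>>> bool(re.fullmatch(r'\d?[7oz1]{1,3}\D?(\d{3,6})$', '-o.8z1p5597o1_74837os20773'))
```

This matches optionally a digit; then 1 to 3 of one of [7oz1], then optionally a non-digit; then 3 to 6 of a digit (captured); then anchored at the end.
For `fullmatch`, every character of the input must be accounted for by the pattern.
Here the pattern can't cover the whole string, so the call returns None, and `bool(None)` is False.

False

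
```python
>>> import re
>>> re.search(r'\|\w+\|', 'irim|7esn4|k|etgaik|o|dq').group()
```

'|7esn4|'

The match spans [4:11] → '|7esn4|'.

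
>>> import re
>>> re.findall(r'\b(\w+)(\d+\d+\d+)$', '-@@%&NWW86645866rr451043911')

[('NWW86645866rr451043', '911')]

Pattern: a word boundary (`\b`, zero-width); then one or more of a word character (captured); then one or more of a digit, then one or more of a digit, then one or more of a digit (captured); then anchored at the end.
Scanning left to right: at [5:27] match 'NWW86645866rr451043911', groups = ('NWW86645866rr451043', '911').
With 2 capturing groups, `findall` returns a 2-tuple per match.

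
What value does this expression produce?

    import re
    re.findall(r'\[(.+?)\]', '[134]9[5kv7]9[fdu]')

Scanning left to right: at [0:5] match '[134]', group 1 = '134'; at [6:12] match '[5kv7]', group 1 = '5kv7'; at [13:18] match '[fdu]', group 1 = 'fdu'.
One capturing group, so `findall` returns just the captured substring from each match — 3 in all.

['134', '5kv7', 'fdu']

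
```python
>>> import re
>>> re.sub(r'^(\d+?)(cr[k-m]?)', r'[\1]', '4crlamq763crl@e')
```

'[4]amq763crl@e'

This matches anchored at the start of the string; then one or more of a digit (lazy) (captured); then the literal 'cr', then optionally a character in [k-m] (captured).
Matches: at [0:4] → '4crl'.
Each match is replaced using the text its own group 1 captured.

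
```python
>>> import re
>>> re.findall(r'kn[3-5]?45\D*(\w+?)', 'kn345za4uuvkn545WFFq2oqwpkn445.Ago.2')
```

['4', '2', '2']

A non-greedy quantifier consumes as few characters as it can — just enough that the remainder of the pattern still matches from where it stops; whatever follows it matches normally.
Because there's exactly one group, `findall` drops the full match and keeps group 1 from each hit.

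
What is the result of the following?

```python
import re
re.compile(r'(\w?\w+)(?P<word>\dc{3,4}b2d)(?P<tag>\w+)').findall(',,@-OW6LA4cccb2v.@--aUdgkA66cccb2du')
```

[('aUdgkA6', '6cccb2d', 'u')]

This matches optionally a word character, then one or more of a word character (captured); then a digit, then 3 to 4 of a literal 'c', then the literal 'b2d' (captured as 'word'); then one or more of a word character (captured as 'tag').
`findall` packs the 3 group values into a tuple for every match.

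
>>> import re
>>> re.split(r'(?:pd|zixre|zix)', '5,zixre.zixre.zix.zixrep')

['5,', '.', '.', '.', 'p']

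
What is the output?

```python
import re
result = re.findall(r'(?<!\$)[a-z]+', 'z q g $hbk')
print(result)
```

['z', 'q', 'g', 'bk']

A negative assertion filters positions out without eating any characters.
Scanning left to right: at [0:1] → 'z'; at [2:3] → 'q'; at [4:5] → 'g'; at [8:10] → 'bk'.
No capturing groups, so `findall` returns the 4 full match strings.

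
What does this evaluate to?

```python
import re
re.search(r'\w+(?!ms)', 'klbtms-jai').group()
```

Because the assertion is negative and zero-width, positions next to the forbidden text are skipped.
`search` walks the string left to right and returns the first match it finds.
The match spans [0:6] → 'klbtms'.

'klbtms'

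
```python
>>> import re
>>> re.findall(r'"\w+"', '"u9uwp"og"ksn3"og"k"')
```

['"u9uwp"', '"ksn3"', '"k"']

`findall` yields the raw match text (3 of them) because the pattern has no groups.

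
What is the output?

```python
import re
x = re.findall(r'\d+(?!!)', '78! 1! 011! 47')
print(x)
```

A negative assertion filters positions out without eating any characters.
Walking the string: at [0:1] → '7'; at [7:9] → '01'; at [12:14] → '47'.
Since nothing is captured, `findall` lists the 3 matched substrings directly.

['7', '01', '47']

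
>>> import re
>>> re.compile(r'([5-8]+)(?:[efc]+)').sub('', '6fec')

This matches one or more of a character in [5-8] (captured); then one or more of one of [efc] (non-capturing group).
Matches: at [0:4] → '6fec'.
Every occurrence is swapped for ''.

''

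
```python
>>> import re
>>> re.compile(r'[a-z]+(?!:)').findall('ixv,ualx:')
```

Because the assertion is negative and zero-width, positions next to the forbidden text are skipped.
Scanning left to right: at [0:3] → 'ixv'; at [4:7] → 'ual'.
`findall` yields the raw match text (2 of them) because the pattern has no groups.

['ixv', 'ual']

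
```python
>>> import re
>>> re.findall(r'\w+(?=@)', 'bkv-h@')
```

['h']

The positive lookaround only admits positions where the adjacent text matches; those characters stay outside the span.
With no groups in the pattern, `findall` gives back each whole match — 1 here.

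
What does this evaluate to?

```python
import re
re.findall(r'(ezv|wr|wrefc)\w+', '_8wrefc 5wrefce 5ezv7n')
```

`|` is ordered: at each position the engine commits to the first alternative that works.
One capturing group, so `findall` returns just the captured substring from each match — 3 in all.

['wr', 'wr', 'ezv']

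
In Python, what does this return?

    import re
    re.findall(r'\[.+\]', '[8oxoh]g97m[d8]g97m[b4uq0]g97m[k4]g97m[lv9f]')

['[8oxoh]g97m[d8]g97m[b4uq0]g97m[k4]g97m[lv9f]']

Walking the string: at [0:44] → '[8oxoh]g97m[d8]g97m[b4uq0]g97m[k4]g97m[lv9f]'.
With no groups in the pattern, `findall` gives back each whole match — 1 here.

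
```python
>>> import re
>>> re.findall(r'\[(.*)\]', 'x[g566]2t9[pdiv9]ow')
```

['g566]2t9[pdiv9']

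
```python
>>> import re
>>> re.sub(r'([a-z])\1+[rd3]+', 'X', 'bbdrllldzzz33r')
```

After group 1 captures some text, `\1` only succeeds where that same text appears again.
Each match is replaced by 'X'.

'XXX'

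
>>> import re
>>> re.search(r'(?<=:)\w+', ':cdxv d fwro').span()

(1, 5)

The lookaround is zero-width — it requires the adjacent text to match without consuming it, so the asserted text isn't part of the match.
`re.search` scans for the first position where the pattern succeeds.
The match spans [1:5] → 'cdxv'.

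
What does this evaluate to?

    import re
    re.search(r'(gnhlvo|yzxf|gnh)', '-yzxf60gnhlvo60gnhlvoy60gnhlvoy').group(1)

Unlike `match`, `search` isn't anchored — it looks for the pattern anywhere in the string.
The match spans [1:5] → 'yzxf'.
Captured: group 1 = 'yzxf'.

'yzxf'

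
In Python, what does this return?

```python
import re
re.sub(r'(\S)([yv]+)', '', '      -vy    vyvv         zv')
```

'                   '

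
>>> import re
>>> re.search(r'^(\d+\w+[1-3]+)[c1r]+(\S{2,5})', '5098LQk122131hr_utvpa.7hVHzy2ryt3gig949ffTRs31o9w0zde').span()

(0, 18)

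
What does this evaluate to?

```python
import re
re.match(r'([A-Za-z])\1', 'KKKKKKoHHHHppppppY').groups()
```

('K',)

`\1` has to match the exact text group 1 already captured.
`match` is anchored at position 0; if the pattern doesn't fit there, it returns None.
The match spans [0:2] → 'KK'.
Captured: group 1 = 'K'.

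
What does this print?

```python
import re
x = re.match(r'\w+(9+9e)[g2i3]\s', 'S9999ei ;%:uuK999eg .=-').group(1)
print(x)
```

99e

This matches one or more of a word character; then one or more of a literal '9', then the literal '9e' (captured); then one of [g2i3], then whitespace.
`match` is anchored at position 0; if the pattern doesn't fit there, it returns None.
The match spans [0:8] → 'S9999ei '.
Captured: group 1 = '99e'.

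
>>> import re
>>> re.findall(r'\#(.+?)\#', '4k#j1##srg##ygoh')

['j1', 'srg']

A non-greedy quantifier consumes as few characters as it can — just enough that the remainder of the pattern still matches from where it stops; whatever follows it matches normally.
Walking the string: at [2:6] match '#j1#', group 1 = 'j1'; at [6:11] match '#srg#', group 1 = 'srg'.
With a single group, `findall` returns only what that group captured — 2 items.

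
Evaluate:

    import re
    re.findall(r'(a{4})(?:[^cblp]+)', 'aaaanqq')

['aaaa']

Pattern: exactly 4 of a literal 'a' (captured); then one or more of any character except [cblp] (non-capturing group).
Walking the string: at [0:7] match 'aaaanqq', group 1 = 'aaaa'.
One capturing group, so `findall` returns just the captured substring from the one match — 1 in all.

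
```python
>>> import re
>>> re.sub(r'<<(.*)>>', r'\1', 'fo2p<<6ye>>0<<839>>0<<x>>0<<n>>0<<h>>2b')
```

'fo2p6ye>>0<<839>>0<<x>>0<<n>>0<<h2b'

Matches: at [4:37] → '<<6ye>>0<<839>>0<<x>>0<<n>>0<<h>>'.
The replacement refers to a captured group, so each match is rewritten using its own captured text.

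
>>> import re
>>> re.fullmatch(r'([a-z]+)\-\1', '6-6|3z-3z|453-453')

None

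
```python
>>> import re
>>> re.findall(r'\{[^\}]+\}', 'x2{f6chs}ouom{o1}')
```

Matches: at [2:9] → '{f6chs}'; at [13:17] → '{o1}'.
`findall` yields the raw match text (2 of them) because the pattern has no groups.

['{f6chs}', '{o1}']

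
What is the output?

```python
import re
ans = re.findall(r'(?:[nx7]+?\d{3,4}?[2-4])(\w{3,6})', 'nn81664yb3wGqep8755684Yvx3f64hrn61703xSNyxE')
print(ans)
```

['yb3wGq', 'Yvx3f6', 'xSNyxE']

Pattern: one or more of one of [nx7] (lazy), then 3 to 4 of a digit (lazy), then a character in [2-4] (non-capturing group); then 3 to 6 of a word character (captured).
Walking the string: at [0:13] match 'nn81664yb3wGq', group 1 = 'yb3wGq'; at [16:28] match '755684Yvx3f6', group 1 = 'Yvx3f6'; at [31:43] match 'n61703xSNyxE', group 1 = 'xSNyxE'.
Because there's exactly one group, `findall` drops the full match and keeps group 1 from each hit.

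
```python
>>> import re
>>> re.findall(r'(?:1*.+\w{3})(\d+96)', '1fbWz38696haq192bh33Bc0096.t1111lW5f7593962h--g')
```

['396']

This matches zero or more of a literal '1', then one or more of any character, then exactly 3 of a word character (non-capturing group); then one or more of a digit, then the literal '9', then the literal '6' (captured).
With a single group, `findall` returns only what that group captured — 1 item.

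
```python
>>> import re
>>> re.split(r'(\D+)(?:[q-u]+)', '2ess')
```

The pattern matches one or more of a non-digit (captured); then one or more of a character in [q-u] (non-capturing group).
Matches to split on: at [1:4] → 'ess'.
`re.split` interleaves the captured-group text with the surrounding fragments.

['2', 'es', '']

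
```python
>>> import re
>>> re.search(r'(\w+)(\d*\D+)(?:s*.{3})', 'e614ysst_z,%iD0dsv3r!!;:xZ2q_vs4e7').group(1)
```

'e614ysst_z'

The match spans [0:17] → 'e614ysst_z,%iD0ds'.
Captured: group 1 = 'e614ysst_z', group 2 = ',%iD'.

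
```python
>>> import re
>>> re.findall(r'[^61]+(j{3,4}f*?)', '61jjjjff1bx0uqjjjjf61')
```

Because the quantifier is non-greedy, it stops expanding at the earliest point where the rest of the pattern can succeed.
`findall` collects group 1 from each match (2 total).

['jjj', 'jjj']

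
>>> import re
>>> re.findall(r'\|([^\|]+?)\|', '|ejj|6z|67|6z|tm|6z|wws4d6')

['ejj', '67', 'tm']

Walking the string: at [0:5] match '|ejj|', group 1 = 'ejj'; at [7:11] match '|67|', group 1 = '67'; at [13:17] match '|tm|', group 1 = 'tm'.
One capturing group, so `findall` returns just the captured substring from each match — 3 in all.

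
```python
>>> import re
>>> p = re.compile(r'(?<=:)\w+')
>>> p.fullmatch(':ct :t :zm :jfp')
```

None

`re.fullmatch` is like wrapping the pattern in `^…$` (in single-line mode).
Here the pattern can't cover the whole string, so the call returns None.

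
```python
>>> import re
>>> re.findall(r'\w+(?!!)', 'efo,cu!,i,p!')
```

A negative assertion filters positions out without eating any characters.
`findall` yields the raw match text (3 of them) because the pattern has no groups.

['efo', 'c', 'i']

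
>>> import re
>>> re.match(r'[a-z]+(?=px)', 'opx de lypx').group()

'o'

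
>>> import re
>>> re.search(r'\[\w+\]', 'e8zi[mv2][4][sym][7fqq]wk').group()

'[mv2]'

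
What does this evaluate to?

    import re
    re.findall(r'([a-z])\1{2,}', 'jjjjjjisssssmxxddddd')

['j', 's', 'd']

`\1` is not a pattern — it's the concrete string captured by group 1, re-applied verbatim.
Matches: at [0:6] match 'jjjjjj', group 1 = 'j'; at [7:12] match 'sssss', group 1 = 's'; at [15:20] match 'ddddd', group 1 = 'd'.
One capturing group, so `findall` returns just the captured substring from each match — 3 in all.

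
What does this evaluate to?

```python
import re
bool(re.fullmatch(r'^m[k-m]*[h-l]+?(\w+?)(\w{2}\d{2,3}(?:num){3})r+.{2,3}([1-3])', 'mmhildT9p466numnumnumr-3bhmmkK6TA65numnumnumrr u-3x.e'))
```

False

`fullmatch` succeeds only if the pattern covers the string from start to end.
Here there's no way to consume every character, so the call returns None, and `bool(None)` is False.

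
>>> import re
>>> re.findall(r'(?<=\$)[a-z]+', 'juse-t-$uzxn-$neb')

['uzxn', 'neb']

The lookaround is zero-width — it requires the adjacent text to match without consuming it, so the asserted text isn't part of the match.
Since nothing is captured, `findall` lists the 2 matched substrings directly.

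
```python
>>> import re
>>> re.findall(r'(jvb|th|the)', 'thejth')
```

['th', 'th']

Alternation isn't longest-match — the leftmost alternative that fits at this position is chosen.
Walking the string: at [0:2] match 'th', group 1 = 'th'; at [4:6] match 'th', group 1 = 'th'.
With a single group, `findall` returns only what that group captured — 2 items.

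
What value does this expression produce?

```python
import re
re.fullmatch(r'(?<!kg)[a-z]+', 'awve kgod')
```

None

`(?!…)`/`(?<!…)` only lets a position through if the neighbouring text does NOT match; no characters are consumed.
`fullmatch` succeeds only if the pattern covers the string from start to end.
Here the string isn't matched end-to-end, so the call returns None.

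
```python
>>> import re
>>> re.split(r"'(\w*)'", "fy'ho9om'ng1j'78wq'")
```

`re.split` interleaves the captured-group text with the surrounding fragments.

['fy', 'ho9om', 'ng1j', '78wq', '']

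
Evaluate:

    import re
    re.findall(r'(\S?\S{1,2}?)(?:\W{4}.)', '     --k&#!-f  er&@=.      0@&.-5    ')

With the lazy modifier that quantifier settles for the fewest repetitions that let the rest of the pattern succeed (the atoms after it are unaffected and can still be greedy).
One capturing group, so `findall` returns just the captured substring from each match — 3 in all.

['--k', 'er', '0']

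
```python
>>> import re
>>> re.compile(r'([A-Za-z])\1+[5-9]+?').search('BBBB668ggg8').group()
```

'BBBB6'

The backreference `\1` re-matches whatever the first group consumed, character for character.
The match spans [0:5] → 'BBBB6'.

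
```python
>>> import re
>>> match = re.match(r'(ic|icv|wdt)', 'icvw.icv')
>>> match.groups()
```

('ic',)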